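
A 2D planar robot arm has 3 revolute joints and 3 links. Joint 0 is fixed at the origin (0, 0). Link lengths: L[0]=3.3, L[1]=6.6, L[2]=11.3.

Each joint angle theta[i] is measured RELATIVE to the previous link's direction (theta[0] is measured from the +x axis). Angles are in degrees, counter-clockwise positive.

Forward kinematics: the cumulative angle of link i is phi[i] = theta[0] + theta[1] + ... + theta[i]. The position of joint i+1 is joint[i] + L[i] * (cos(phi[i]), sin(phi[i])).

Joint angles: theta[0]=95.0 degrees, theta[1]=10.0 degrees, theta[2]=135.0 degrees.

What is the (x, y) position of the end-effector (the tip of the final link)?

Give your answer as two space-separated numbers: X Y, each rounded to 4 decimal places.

joint[0] = (0.0000, 0.0000)  (base)
link 0: phi[0] = 95 = 95 deg
  cos(95 deg) = -0.0872, sin(95 deg) = 0.9962
  joint[1] = (0.0000, 0.0000) + 3.3 * (-0.0872, 0.9962) = (0.0000 + -0.2876, 0.0000 + 3.2874) = (-0.2876, 3.2874)
link 1: phi[1] = 95 + 10 = 105 deg
  cos(105 deg) = -0.2588, sin(105 deg) = 0.9659
  joint[2] = (-0.2876, 3.2874) + 6.6 * (-0.2588, 0.9659) = (-0.2876 + -1.7082, 3.2874 + 6.3751) = (-1.9958, 9.6626)
link 2: phi[2] = 95 + 10 + 135 = 240 deg
  cos(240 deg) = -0.5000, sin(240 deg) = -0.8660
  joint[3] = (-1.9958, 9.6626) + 11.3 * (-0.5000, -0.8660) = (-1.9958 + -5.6500, 9.6626 + -9.7861) = (-7.6458, -0.1235)
End effector: (-7.6458, -0.1235)

Answer: -7.6458 -0.1235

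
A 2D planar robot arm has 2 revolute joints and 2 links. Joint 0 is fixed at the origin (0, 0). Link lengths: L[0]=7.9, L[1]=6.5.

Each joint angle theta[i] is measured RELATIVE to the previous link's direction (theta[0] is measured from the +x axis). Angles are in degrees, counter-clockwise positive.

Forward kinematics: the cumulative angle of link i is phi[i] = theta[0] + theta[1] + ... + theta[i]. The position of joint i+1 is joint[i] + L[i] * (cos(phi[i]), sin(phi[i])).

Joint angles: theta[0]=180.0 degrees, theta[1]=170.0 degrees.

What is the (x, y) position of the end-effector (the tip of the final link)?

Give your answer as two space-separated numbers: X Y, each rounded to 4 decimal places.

joint[0] = (0.0000, 0.0000)  (base)
link 0: phi[0] = 180 = 180 deg
  cos(180 deg) = -1.0000, sin(180 deg) = 0.0000
  joint[1] = (0.0000, 0.0000) + 7.9 * (-1.0000, 0.0000) = (0.0000 + -7.9000, 0.0000 + 0.0000) = (-7.9000, 0.0000)
link 1: phi[1] = 180 + 170 = 350 deg
  cos(350 deg) = 0.9848, sin(350 deg) = -0.1736
  joint[2] = (-7.9000, 0.0000) + 6.5 * (0.9848, -0.1736) = (-7.9000 + 6.4013, 0.0000 + -1.1287) = (-1.4987, -1.1287)
End effector: (-1.4987, -1.1287)

Answer: -1.4987 -1.1287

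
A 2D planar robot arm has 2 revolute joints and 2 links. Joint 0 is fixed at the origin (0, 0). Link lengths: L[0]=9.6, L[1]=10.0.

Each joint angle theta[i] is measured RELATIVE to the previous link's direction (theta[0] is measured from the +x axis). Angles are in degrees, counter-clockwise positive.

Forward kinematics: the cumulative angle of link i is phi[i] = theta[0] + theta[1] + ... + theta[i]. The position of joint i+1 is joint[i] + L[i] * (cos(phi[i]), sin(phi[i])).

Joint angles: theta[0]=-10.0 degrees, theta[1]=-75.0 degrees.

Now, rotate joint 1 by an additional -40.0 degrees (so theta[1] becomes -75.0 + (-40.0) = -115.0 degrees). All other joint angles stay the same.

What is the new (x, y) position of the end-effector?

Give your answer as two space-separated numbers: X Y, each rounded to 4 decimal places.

joint[0] = (0.0000, 0.0000)  (base)
link 0: phi[0] = -10 = -10 deg
  cos(-10 deg) = 0.9848, sin(-10 deg) = -0.1736
  joint[1] = (0.0000, 0.0000) + 9.6 * (0.9848, -0.1736) = (0.0000 + 9.4542, 0.0000 + -1.6670) = (9.4542, -1.6670)
link 1: phi[1] = -10 + -115 = -125 deg
  cos(-125 deg) = -0.5736, sin(-125 deg) = -0.8192
  joint[2] = (9.4542, -1.6670) + 10 * (-0.5736, -0.8192) = (9.4542 + -5.7358, -1.6670 + -8.1915) = (3.7184, -9.8585)
End effector: (3.7184, -9.8585)

Answer: 3.7184 -9.8585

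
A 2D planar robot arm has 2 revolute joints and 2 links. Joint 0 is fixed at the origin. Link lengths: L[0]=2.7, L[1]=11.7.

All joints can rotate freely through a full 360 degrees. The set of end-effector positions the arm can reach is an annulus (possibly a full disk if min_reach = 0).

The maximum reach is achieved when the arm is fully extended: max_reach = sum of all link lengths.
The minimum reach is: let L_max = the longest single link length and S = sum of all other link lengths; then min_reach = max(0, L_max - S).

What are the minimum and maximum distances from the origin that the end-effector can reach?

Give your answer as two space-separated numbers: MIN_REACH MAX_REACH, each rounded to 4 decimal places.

Answer: 9.0000 14.4000

Derivation:
Link lengths: [2.7, 11.7]
max_reach = 2.7 + 11.7 = 14.4
L_max = max([2.7, 11.7]) = 11.7
S (sum of others) = 14.4 - 11.7 = 2.7
min_reach = max(0, 11.7 - 2.7) = max(0, 9) = 9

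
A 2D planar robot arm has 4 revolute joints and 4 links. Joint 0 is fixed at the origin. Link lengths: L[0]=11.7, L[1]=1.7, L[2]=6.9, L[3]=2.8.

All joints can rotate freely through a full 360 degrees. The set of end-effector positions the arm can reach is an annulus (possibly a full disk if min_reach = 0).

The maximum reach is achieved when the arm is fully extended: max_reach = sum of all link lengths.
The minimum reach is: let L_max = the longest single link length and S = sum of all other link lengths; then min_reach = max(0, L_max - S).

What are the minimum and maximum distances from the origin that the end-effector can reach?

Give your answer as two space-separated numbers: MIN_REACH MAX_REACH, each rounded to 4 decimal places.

Answer: 0.3000 23.1000

Derivation:
Link lengths: [11.7, 1.7, 6.9, 2.8]
max_reach = 11.7 + 1.7 + 6.9 + 2.8 = 23.1
L_max = max([11.7, 1.7, 6.9, 2.8]) = 11.7
S (sum of others) = 23.1 - 11.7 = 11.4
min_reach = max(0, 11.7 - 11.4) = max(0, 0.3) = 0.3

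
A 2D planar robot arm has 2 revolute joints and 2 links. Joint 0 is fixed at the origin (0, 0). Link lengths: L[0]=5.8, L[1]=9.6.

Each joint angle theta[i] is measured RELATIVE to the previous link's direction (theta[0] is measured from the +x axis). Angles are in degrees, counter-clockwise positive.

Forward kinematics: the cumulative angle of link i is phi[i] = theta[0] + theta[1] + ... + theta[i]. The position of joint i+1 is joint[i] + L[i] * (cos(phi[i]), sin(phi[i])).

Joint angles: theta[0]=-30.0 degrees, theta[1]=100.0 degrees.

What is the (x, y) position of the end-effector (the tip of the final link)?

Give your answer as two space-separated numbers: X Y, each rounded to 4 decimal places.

joint[0] = (0.0000, 0.0000)  (base)
link 0: phi[0] = -30 = -30 deg
  cos(-30 deg) = 0.8660, sin(-30 deg) = -0.5000
  joint[1] = (0.0000, 0.0000) + 5.8 * (0.8660, -0.5000) = (0.0000 + 5.0229, 0.0000 + -2.9000) = (5.0229, -2.9000)
link 1: phi[1] = -30 + 100 = 70 deg
  cos(70 deg) = 0.3420, sin(70 deg) = 0.9397
  joint[2] = (5.0229, -2.9000) + 9.6 * (0.3420, 0.9397) = (5.0229 + 3.2834, -2.9000 + 9.0210) = (8.3063, 6.1210)
End effector: (8.3063, 6.1210)

Answer: 8.3063 6.1210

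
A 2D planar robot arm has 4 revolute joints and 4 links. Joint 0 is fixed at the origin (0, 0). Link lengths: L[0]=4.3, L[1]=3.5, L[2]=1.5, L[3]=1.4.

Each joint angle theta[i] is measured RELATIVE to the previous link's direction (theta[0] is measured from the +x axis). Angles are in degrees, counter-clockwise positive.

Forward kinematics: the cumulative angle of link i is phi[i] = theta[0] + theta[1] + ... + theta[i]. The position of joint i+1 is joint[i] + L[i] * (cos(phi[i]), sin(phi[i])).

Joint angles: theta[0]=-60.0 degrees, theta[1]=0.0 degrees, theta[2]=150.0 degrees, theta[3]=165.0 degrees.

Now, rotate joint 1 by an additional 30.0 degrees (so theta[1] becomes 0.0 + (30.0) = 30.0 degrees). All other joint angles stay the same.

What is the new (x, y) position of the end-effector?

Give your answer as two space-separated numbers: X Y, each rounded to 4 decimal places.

joint[0] = (0.0000, 0.0000)  (base)
link 0: phi[0] = -60 = -60 deg
  cos(-60 deg) = 0.5000, sin(-60 deg) = -0.8660
  joint[1] = (0.0000, 0.0000) + 4.3 * (0.5000, -0.8660) = (0.0000 + 2.1500, 0.0000 + -3.7239) = (2.1500, -3.7239)
link 1: phi[1] = -60 + 30 = -30 deg
  cos(-30 deg) = 0.8660, sin(-30 deg) = -0.5000
  joint[2] = (2.1500, -3.7239) + 3.5 * (0.8660, -0.5000) = (2.1500 + 3.0311, -3.7239 + -1.7500) = (5.1811, -5.4739)
link 2: phi[2] = -60 + 30 + 150 = 120 deg
  cos(120 deg) = -0.5000, sin(120 deg) = 0.8660
  joint[3] = (5.1811, -5.4739) + 1.5 * (-0.5000, 0.8660) = (5.1811 + -0.7500, -5.4739 + 1.2990) = (4.4311, -4.1749)
link 3: phi[3] = -60 + 30 + 150 + 165 = 285 deg
  cos(285 deg) = 0.2588, sin(285 deg) = -0.9659
  joint[4] = (4.4311, -4.1749) + 1.4 * (0.2588, -0.9659) = (4.4311 + 0.3623, -4.1749 + -1.3523) = (4.7934, -5.5272)
End effector: (4.7934, -5.5272)

Answer: 4.7934 -5.5272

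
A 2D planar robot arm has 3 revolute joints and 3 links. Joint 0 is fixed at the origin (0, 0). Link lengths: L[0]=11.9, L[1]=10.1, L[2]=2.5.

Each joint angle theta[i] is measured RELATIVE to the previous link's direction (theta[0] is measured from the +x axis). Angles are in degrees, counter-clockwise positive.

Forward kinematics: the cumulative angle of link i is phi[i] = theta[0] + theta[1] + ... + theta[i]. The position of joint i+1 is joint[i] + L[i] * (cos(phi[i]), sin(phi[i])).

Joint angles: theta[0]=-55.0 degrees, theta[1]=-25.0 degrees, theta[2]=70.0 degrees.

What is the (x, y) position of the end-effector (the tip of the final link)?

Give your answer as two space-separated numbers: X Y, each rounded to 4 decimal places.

Answer: 11.0414 -20.1286

Derivation:
joint[0] = (0.0000, 0.0000)  (base)
link 0: phi[0] = -55 = -55 deg
  cos(-55 deg) = 0.5736, sin(-55 deg) = -0.8192
  joint[1] = (0.0000, 0.0000) + 11.9 * (0.5736, -0.8192) = (0.0000 + 6.8256, 0.0000 + -9.7479) = (6.8256, -9.7479)
link 1: phi[1] = -55 + -25 = -80 deg
  cos(-80 deg) = 0.1736, sin(-80 deg) = -0.9848
  joint[2] = (6.8256, -9.7479) + 10.1 * (0.1736, -0.9848) = (6.8256 + 1.7538, -9.7479 + -9.9466) = (8.5794, -19.6945)
link 2: phi[2] = -55 + -25 + 70 = -10 deg
  cos(-10 deg) = 0.9848, sin(-10 deg) = -0.1736
  joint[3] = (8.5794, -19.6945) + 2.5 * (0.9848, -0.1736) = (8.5794 + 2.4620, -19.6945 + -0.4341) = (11.0414, -20.1286)
End effector: (11.0414, -20.1286)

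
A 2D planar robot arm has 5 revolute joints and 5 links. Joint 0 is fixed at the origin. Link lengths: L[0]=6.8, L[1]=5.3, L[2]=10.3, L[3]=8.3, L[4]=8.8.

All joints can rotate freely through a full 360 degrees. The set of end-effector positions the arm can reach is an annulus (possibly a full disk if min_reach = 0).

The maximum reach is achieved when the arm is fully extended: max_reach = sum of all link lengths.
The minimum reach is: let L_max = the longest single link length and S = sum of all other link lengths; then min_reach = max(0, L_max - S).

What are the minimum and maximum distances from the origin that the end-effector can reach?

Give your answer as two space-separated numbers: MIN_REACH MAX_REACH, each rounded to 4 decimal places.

Answer: 0.0000 39.5000

Derivation:
Link lengths: [6.8, 5.3, 10.3, 8.3, 8.8]
max_reach = 6.8 + 5.3 + 10.3 + 8.3 + 8.8 = 39.5
L_max = max([6.8, 5.3, 10.3, 8.3, 8.8]) = 10.3
S (sum of others) = 39.5 - 10.3 = 29.2
min_reach = max(0, 10.3 - 29.2) = max(0, -18.9) = 0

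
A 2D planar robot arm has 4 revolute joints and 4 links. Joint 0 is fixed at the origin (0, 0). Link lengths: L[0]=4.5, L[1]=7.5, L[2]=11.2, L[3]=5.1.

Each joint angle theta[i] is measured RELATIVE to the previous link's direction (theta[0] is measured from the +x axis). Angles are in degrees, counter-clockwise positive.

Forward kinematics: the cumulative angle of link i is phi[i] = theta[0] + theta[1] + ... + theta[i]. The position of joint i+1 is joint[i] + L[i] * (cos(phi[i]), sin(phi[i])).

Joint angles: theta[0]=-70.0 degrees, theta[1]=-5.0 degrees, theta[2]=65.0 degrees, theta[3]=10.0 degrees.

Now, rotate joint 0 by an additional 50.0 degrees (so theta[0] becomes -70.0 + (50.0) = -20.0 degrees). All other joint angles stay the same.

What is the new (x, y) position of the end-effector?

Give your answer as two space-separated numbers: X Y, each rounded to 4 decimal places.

Answer: 22.8838 6.3973

Derivation:
joint[0] = (0.0000, 0.0000)  (base)
link 0: phi[0] = -20 = -20 deg
  cos(-20 deg) = 0.9397, sin(-20 deg) = -0.3420
  joint[1] = (0.0000, 0.0000) + 4.5 * (0.9397, -0.3420) = (0.0000 + 4.2286, 0.0000 + -1.5391) = (4.2286, -1.5391)
link 1: phi[1] = -20 + -5 = -25 deg
  cos(-25 deg) = 0.9063, sin(-25 deg) = -0.4226
  joint[2] = (4.2286, -1.5391) + 7.5 * (0.9063, -0.4226) = (4.2286 + 6.7973, -1.5391 + -3.1696) = (11.0259, -4.7087)
link 2: phi[2] = -20 + -5 + 65 = 40 deg
  cos(40 deg) = 0.7660, sin(40 deg) = 0.6428
  joint[3] = (11.0259, -4.7087) + 11.2 * (0.7660, 0.6428) = (11.0259 + 8.5797, -4.7087 + 7.1992) = (19.6056, 2.4905)
link 3: phi[3] = -20 + -5 + 65 + 10 = 50 deg
  cos(50 deg) = 0.6428, sin(50 deg) = 0.7660
  joint[4] = (19.6056, 2.4905) + 5.1 * (0.6428, 0.7660) = (19.6056 + 3.2782, 2.4905 + 3.9068) = (22.8838, 6.3973)
End effector: (22.8838, 6.3973)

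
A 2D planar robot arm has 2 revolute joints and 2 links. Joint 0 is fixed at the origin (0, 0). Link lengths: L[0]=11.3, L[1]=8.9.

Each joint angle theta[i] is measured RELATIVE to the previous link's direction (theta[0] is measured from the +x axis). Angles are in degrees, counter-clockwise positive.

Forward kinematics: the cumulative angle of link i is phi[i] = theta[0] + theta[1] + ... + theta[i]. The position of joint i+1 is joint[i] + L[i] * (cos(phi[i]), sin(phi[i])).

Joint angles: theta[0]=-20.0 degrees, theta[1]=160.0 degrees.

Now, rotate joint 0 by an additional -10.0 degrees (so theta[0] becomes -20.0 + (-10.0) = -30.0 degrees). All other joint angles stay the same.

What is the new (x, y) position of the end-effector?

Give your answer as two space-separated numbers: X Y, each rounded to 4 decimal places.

Answer: 4.0653 1.1678

Derivation:
joint[0] = (0.0000, 0.0000)  (base)
link 0: phi[0] = -30 = -30 deg
  cos(-30 deg) = 0.8660, sin(-30 deg) = -0.5000
  joint[1] = (0.0000, 0.0000) + 11.3 * (0.8660, -0.5000) = (0.0000 + 9.7861, 0.0000 + -5.6500) = (9.7861, -5.6500)
link 1: phi[1] = -30 + 160 = 130 deg
  cos(130 deg) = -0.6428, sin(130 deg) = 0.7660
  joint[2] = (9.7861, -5.6500) + 8.9 * (-0.6428, 0.7660) = (9.7861 + -5.7208, -5.6500 + 6.8178) = (4.0653, 1.1678)
End effector: (4.0653, 1.1678)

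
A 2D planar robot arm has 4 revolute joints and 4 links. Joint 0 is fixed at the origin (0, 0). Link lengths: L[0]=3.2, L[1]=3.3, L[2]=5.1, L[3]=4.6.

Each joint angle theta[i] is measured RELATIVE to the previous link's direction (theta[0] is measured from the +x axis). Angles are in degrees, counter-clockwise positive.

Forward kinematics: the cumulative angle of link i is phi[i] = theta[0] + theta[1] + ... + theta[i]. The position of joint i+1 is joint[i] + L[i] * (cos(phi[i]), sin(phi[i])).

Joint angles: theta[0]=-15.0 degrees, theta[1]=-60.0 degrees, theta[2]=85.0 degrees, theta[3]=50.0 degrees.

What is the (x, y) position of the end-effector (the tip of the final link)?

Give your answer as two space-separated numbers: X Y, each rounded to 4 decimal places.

Answer: 11.2676 0.8535

Derivation:
joint[0] = (0.0000, 0.0000)  (base)
link 0: phi[0] = -15 = -15 deg
  cos(-15 deg) = 0.9659, sin(-15 deg) = -0.2588
  joint[1] = (0.0000, 0.0000) + 3.2 * (0.9659, -0.2588) = (0.0000 + 3.0910, 0.0000 + -0.8282) = (3.0910, -0.8282)
link 1: phi[1] = -15 + -60 = -75 deg
  cos(-75 deg) = 0.2588, sin(-75 deg) = -0.9659
  joint[2] = (3.0910, -0.8282) + 3.3 * (0.2588, -0.9659) = (3.0910 + 0.8541, -0.8282 + -3.1876) = (3.9451, -4.0158)
link 2: phi[2] = -15 + -60 + 85 = 10 deg
  cos(10 deg) = 0.9848, sin(10 deg) = 0.1736
  joint[3] = (3.9451, -4.0158) + 5.1 * (0.9848, 0.1736) = (3.9451 + 5.0225, -4.0158 + 0.8856) = (8.9676, -3.1302)
link 3: phi[3] = -15 + -60 + 85 + 50 = 60 deg
  cos(60 deg) = 0.5000, sin(60 deg) = 0.8660
  joint[4] = (8.9676, -3.1302) + 4.6 * (0.5000, 0.8660) = (8.9676 + 2.3000, -3.1302 + 3.9837) = (11.2676, 0.8535)
End effector: (11.2676, 0.8535)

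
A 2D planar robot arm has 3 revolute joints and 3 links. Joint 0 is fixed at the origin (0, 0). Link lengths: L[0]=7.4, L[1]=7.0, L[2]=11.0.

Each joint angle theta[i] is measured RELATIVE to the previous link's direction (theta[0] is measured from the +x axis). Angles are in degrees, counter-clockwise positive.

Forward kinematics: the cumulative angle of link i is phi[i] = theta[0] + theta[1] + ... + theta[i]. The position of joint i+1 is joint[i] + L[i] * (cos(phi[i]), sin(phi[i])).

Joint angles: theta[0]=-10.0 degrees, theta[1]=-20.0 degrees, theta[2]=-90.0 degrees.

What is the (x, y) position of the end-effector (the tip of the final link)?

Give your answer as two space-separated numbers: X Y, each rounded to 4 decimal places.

Answer: 7.8498 -14.3113

Derivation:
joint[0] = (0.0000, 0.0000)  (base)
link 0: phi[0] = -10 = -10 deg
  cos(-10 deg) = 0.9848, sin(-10 deg) = -0.1736
  joint[1] = (0.0000, 0.0000) + 7.4 * (0.9848, -0.1736) = (0.0000 + 7.2876, 0.0000 + -1.2850) = (7.2876, -1.2850)
link 1: phi[1] = -10 + -20 = -30 deg
  cos(-30 deg) = 0.8660, sin(-30 deg) = -0.5000
  joint[2] = (7.2876, -1.2850) + 7 * (0.8660, -0.5000) = (7.2876 + 6.0622, -1.2850 + -3.5000) = (13.3498, -4.7850)
link 2: phi[2] = -10 + -20 + -90 = -120 deg
  cos(-120 deg) = -0.5000, sin(-120 deg) = -0.8660
  joint[3] = (13.3498, -4.7850) + 11 * (-0.5000, -0.8660) = (13.3498 + -5.5000, -4.7850 + -9.5263) = (7.8498, -14.3113)
End effector: (7.8498, -14.3113)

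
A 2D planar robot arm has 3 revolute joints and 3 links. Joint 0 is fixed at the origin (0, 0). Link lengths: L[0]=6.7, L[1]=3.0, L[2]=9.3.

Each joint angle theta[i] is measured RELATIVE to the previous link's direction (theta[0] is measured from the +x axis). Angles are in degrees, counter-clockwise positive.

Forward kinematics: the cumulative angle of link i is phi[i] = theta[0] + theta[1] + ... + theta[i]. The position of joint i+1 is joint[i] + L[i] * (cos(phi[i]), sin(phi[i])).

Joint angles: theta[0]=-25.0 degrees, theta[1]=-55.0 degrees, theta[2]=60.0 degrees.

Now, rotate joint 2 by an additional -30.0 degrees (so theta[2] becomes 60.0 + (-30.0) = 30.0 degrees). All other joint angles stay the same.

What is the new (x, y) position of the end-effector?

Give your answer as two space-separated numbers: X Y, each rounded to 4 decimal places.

Answer: 12.5711 -12.9102

Derivation:
joint[0] = (0.0000, 0.0000)  (base)
link 0: phi[0] = -25 = -25 deg
  cos(-25 deg) = 0.9063, sin(-25 deg) = -0.4226
  joint[1] = (0.0000, 0.0000) + 6.7 * (0.9063, -0.4226) = (0.0000 + 6.0723, 0.0000 + -2.8315) = (6.0723, -2.8315)
link 1: phi[1] = -25 + -55 = -80 deg
  cos(-80 deg) = 0.1736, sin(-80 deg) = -0.9848
  joint[2] = (6.0723, -2.8315) + 3 * (0.1736, -0.9848) = (6.0723 + 0.5209, -2.8315 + -2.9544) = (6.5932, -5.7860)
link 2: phi[2] = -25 + -55 + 30 = -50 deg
  cos(-50 deg) = 0.6428, sin(-50 deg) = -0.7660
  joint[3] = (6.5932, -5.7860) + 9.3 * (0.6428, -0.7660) = (6.5932 + 5.9779, -5.7860 + -7.1242) = (12.5711, -12.9102)
End effector: (12.5711, -12.9102)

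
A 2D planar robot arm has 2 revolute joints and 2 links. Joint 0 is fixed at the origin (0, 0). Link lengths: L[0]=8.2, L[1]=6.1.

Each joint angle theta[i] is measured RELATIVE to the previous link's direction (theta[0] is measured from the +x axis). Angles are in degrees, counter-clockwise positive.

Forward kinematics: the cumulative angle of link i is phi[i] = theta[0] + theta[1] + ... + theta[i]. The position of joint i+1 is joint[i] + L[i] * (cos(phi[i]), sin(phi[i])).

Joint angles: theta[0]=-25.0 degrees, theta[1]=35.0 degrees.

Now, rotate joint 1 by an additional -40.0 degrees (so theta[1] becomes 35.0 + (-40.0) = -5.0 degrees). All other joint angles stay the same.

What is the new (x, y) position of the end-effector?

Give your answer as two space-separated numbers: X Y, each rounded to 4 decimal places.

joint[0] = (0.0000, 0.0000)  (base)
link 0: phi[0] = -25 = -25 deg
  cos(-25 deg) = 0.9063, sin(-25 deg) = -0.4226
  joint[1] = (0.0000, 0.0000) + 8.2 * (0.9063, -0.4226) = (0.0000 + 7.4317, 0.0000 + -3.4655) = (7.4317, -3.4655)
link 1: phi[1] = -25 + -5 = -30 deg
  cos(-30 deg) = 0.8660, sin(-30 deg) = -0.5000
  joint[2] = (7.4317, -3.4655) + 6.1 * (0.8660, -0.5000) = (7.4317 + 5.2828, -3.4655 + -3.0500) = (12.7145, -6.5155)
End effector: (12.7145, -6.5155)

Answer: 12.7145 -6.5155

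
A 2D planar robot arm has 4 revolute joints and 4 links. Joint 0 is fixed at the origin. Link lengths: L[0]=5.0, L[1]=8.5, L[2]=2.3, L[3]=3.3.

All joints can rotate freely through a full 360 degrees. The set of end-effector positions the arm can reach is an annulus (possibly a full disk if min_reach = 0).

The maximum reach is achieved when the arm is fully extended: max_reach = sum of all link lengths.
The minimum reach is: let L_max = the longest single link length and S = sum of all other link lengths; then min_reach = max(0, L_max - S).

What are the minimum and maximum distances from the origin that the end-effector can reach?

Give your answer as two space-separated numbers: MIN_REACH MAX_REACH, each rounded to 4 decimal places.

Link lengths: [5.0, 8.5, 2.3, 3.3]
max_reach = 5 + 8.5 + 2.3 + 3.3 = 19.1
L_max = max([5.0, 8.5, 2.3, 3.3]) = 8.5
S (sum of others) = 19.1 - 8.5 = 10.6
min_reach = max(0, 8.5 - 10.6) = max(0, -2.1) = 0

Answer: 0.0000 19.1000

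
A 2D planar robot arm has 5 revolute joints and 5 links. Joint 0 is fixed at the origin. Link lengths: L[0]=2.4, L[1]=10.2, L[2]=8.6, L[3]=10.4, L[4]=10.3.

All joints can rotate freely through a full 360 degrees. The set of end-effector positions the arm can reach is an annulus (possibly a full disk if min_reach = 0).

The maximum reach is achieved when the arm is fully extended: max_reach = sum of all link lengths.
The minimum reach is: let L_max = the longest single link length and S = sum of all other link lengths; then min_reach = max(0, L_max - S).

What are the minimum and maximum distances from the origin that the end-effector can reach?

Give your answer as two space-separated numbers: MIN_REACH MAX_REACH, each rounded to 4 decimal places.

Answer: 0.0000 41.9000

Derivation:
Link lengths: [2.4, 10.2, 8.6, 10.4, 10.3]
max_reach = 2.4 + 10.2 + 8.6 + 10.4 + 10.3 = 41.9
L_max = max([2.4, 10.2, 8.6, 10.4, 10.3]) = 10.4
S (sum of others) = 41.9 - 10.4 = 31.5
min_reach = max(0, 10.4 - 31.5) = max(0, -21.1) = 0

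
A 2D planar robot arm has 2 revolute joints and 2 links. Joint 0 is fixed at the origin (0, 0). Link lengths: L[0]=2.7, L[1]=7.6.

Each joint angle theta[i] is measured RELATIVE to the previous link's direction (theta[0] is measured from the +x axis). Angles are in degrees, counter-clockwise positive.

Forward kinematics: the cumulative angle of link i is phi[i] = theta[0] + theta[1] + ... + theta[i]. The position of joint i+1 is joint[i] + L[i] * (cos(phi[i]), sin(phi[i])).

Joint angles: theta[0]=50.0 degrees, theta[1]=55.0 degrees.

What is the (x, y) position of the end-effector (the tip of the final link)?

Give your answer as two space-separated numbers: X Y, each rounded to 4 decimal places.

joint[0] = (0.0000, 0.0000)  (base)
link 0: phi[0] = 50 = 50 deg
  cos(50 deg) = 0.6428, sin(50 deg) = 0.7660
  joint[1] = (0.0000, 0.0000) + 2.7 * (0.6428, 0.7660) = (0.0000 + 1.7355, 0.0000 + 2.0683) = (1.7355, 2.0683)
link 1: phi[1] = 50 + 55 = 105 deg
  cos(105 deg) = -0.2588, sin(105 deg) = 0.9659
  joint[2] = (1.7355, 2.0683) + 7.6 * (-0.2588, 0.9659) = (1.7355 + -1.9670, 2.0683 + 7.3410) = (-0.2315, 9.4094)
End effector: (-0.2315, 9.4094)

Answer: -0.2315 9.4094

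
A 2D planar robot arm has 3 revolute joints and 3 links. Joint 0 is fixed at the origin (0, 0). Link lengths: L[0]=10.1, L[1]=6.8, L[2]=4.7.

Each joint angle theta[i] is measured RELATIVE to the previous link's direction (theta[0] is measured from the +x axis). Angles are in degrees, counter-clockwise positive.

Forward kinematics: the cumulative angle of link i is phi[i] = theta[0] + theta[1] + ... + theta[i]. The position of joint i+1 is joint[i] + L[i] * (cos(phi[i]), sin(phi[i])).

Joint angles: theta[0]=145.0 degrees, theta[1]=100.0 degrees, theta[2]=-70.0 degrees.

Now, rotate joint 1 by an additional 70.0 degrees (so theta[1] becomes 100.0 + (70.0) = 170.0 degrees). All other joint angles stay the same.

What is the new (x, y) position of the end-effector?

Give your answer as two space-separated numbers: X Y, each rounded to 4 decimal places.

joint[0] = (0.0000, 0.0000)  (base)
link 0: phi[0] = 145 = 145 deg
  cos(145 deg) = -0.8192, sin(145 deg) = 0.5736
  joint[1] = (0.0000, 0.0000) + 10.1 * (-0.8192, 0.5736) = (0.0000 + -8.2734, 0.0000 + 5.7931) = (-8.2734, 5.7931)
link 1: phi[1] = 145 + 170 = 315 deg
  cos(315 deg) = 0.7071, sin(315 deg) = -0.7071
  joint[2] = (-8.2734, 5.7931) + 6.8 * (0.7071, -0.7071) = (-8.2734 + 4.8083, 5.7931 + -4.8083) = (-3.4651, 0.9848)
link 2: phi[2] = 145 + 170 + -70 = 245 deg
  cos(245 deg) = -0.4226, sin(245 deg) = -0.9063
  joint[3] = (-3.4651, 0.9848) + 4.7 * (-0.4226, -0.9063) = (-3.4651 + -1.9863, 0.9848 + -4.2596) = (-5.4514, -3.2749)
End effector: (-5.4514, -3.2749)

Answer: -5.4514 -3.2749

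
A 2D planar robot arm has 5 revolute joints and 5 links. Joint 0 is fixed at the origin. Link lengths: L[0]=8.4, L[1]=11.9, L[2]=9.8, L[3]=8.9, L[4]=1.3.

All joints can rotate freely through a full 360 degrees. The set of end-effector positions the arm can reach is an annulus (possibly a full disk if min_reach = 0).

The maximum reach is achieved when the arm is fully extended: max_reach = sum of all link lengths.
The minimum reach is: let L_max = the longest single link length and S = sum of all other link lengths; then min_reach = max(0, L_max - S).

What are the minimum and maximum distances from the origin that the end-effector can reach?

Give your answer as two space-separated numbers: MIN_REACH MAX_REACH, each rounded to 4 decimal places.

Answer: 0.0000 40.3000

Derivation:
Link lengths: [8.4, 11.9, 9.8, 8.9, 1.3]
max_reach = 8.4 + 11.9 + 9.8 + 8.9 + 1.3 = 40.3
L_max = max([8.4, 11.9, 9.8, 8.9, 1.3]) = 11.9
S (sum of others) = 40.3 - 11.9 = 28.4
min_reach = max(0, 11.9 - 28.4) = max(0, -16.5) = 0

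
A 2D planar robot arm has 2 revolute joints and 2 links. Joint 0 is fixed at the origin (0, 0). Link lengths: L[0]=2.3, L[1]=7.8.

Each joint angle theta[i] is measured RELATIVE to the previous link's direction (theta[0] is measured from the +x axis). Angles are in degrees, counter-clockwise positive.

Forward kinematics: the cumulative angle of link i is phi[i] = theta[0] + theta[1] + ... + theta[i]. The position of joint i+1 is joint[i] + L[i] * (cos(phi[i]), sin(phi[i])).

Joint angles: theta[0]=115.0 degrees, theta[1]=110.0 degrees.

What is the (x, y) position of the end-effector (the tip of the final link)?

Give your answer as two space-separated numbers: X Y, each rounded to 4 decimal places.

joint[0] = (0.0000, 0.0000)  (base)
link 0: phi[0] = 115 = 115 deg
  cos(115 deg) = -0.4226, sin(115 deg) = 0.9063
  joint[1] = (0.0000, 0.0000) + 2.3 * (-0.4226, 0.9063) = (0.0000 + -0.9720, 0.0000 + 2.0845) = (-0.9720, 2.0845)
link 1: phi[1] = 115 + 110 = 225 deg
  cos(225 deg) = -0.7071, sin(225 deg) = -0.7071
  joint[2] = (-0.9720, 2.0845) + 7.8 * (-0.7071, -0.7071) = (-0.9720 + -5.5154, 2.0845 + -5.5154) = (-6.4875, -3.4309)
End effector: (-6.4875, -3.4309)

Answer: -6.4875 -3.4309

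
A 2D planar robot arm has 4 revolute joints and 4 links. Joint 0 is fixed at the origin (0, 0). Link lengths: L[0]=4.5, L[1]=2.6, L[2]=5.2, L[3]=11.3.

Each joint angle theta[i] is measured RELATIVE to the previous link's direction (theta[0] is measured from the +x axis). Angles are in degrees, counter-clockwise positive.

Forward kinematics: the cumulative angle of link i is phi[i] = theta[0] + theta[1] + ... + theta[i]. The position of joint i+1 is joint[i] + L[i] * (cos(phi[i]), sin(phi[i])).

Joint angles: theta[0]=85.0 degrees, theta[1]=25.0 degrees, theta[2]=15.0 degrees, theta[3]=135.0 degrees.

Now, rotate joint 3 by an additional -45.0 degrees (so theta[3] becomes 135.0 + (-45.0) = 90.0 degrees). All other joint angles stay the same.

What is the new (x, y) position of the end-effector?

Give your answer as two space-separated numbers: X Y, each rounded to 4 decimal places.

Answer: -12.7361 4.7043

Derivation:
joint[0] = (0.0000, 0.0000)  (base)
link 0: phi[0] = 85 = 85 deg
  cos(85 deg) = 0.0872, sin(85 deg) = 0.9962
  joint[1] = (0.0000, 0.0000) + 4.5 * (0.0872, 0.9962) = (0.0000 + 0.3922, 0.0000 + 4.4829) = (0.3922, 4.4829)
link 1: phi[1] = 85 + 25 = 110 deg
  cos(110 deg) = -0.3420, sin(110 deg) = 0.9397
  joint[2] = (0.3922, 4.4829) + 2.6 * (-0.3420, 0.9397) = (0.3922 + -0.8893, 4.4829 + 2.4432) = (-0.4971, 6.9261)
link 2: phi[2] = 85 + 25 + 15 = 125 deg
  cos(125 deg) = -0.5736, sin(125 deg) = 0.8192
  joint[3] = (-0.4971, 6.9261) + 5.2 * (-0.5736, 0.8192) = (-0.4971 + -2.9826, 6.9261 + 4.2596) = (-3.4796, 11.1857)
link 3: phi[3] = 85 + 25 + 15 + 90 = 215 deg
  cos(215 deg) = -0.8192, sin(215 deg) = -0.5736
  joint[4] = (-3.4796, 11.1857) + 11.3 * (-0.8192, -0.5736) = (-3.4796 + -9.2564, 11.1857 + -6.4814) = (-12.7361, 4.7043)
End effector: (-12.7361, 4.7043)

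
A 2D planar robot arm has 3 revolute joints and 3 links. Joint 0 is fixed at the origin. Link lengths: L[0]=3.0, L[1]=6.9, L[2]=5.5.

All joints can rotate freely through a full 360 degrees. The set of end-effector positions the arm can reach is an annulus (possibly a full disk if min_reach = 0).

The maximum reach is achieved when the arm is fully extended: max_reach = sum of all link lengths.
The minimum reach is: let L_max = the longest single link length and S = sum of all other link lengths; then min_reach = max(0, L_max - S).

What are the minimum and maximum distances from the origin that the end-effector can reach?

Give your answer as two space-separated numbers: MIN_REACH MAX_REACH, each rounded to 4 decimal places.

Link lengths: [3.0, 6.9, 5.5]
max_reach = 3 + 6.9 + 5.5 = 15.4
L_max = max([3.0, 6.9, 5.5]) = 6.9
S (sum of others) = 15.4 - 6.9 = 8.5
min_reach = max(0, 6.9 - 8.5) = max(0, -1.6) = 0

Answer: 0.0000 15.4000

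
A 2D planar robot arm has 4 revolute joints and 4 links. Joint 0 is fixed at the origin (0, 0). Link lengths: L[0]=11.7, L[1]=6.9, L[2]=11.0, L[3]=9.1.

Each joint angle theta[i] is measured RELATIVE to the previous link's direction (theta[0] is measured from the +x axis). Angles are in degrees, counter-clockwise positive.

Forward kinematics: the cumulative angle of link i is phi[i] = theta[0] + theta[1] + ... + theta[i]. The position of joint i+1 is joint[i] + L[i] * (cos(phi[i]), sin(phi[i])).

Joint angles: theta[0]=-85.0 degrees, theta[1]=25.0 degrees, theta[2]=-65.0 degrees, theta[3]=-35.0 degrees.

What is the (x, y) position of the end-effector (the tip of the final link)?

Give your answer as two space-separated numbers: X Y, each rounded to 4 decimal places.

Answer: -10.3908 -29.7541

Derivation:
joint[0] = (0.0000, 0.0000)  (base)
link 0: phi[0] = -85 = -85 deg
  cos(-85 deg) = 0.0872, sin(-85 deg) = -0.9962
  joint[1] = (0.0000, 0.0000) + 11.7 * (0.0872, -0.9962) = (0.0000 + 1.0197, 0.0000 + -11.6555) = (1.0197, -11.6555)
link 1: phi[1] = -85 + 25 = -60 deg
  cos(-60 deg) = 0.5000, sin(-60 deg) = -0.8660
  joint[2] = (1.0197, -11.6555) + 6.9 * (0.5000, -0.8660) = (1.0197 + 3.4500, -11.6555 + -5.9756) = (4.4697, -17.6311)
link 2: phi[2] = -85 + 25 + -65 = -125 deg
  cos(-125 deg) = -0.5736, sin(-125 deg) = -0.8192
  joint[3] = (4.4697, -17.6311) + 11 * (-0.5736, -0.8192) = (4.4697 + -6.3093, -17.6311 + -9.0107) = (-1.8396, -26.6417)
link 3: phi[3] = -85 + 25 + -65 + -35 = -160 deg
  cos(-160 deg) = -0.9397, sin(-160 deg) = -0.3420
  joint[4] = (-1.8396, -26.6417) + 9.1 * (-0.9397, -0.3420) = (-1.8396 + -8.5512, -26.6417 + -3.1124) = (-10.3908, -29.7541)
End effector: (-10.3908, -29.7541)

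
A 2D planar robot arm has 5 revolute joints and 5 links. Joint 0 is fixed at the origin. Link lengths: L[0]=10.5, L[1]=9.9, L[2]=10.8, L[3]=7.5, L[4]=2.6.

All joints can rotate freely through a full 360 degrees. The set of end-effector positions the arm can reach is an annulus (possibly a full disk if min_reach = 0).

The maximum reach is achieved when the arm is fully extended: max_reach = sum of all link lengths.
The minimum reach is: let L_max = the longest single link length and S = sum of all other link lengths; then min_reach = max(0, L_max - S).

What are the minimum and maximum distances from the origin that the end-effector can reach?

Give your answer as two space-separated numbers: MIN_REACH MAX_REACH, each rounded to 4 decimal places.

Answer: 0.0000 41.3000

Derivation:
Link lengths: [10.5, 9.9, 10.8, 7.5, 2.6]
max_reach = 10.5 + 9.9 + 10.8 + 7.5 + 2.6 = 41.3
L_max = max([10.5, 9.9, 10.8, 7.5, 2.6]) = 10.8
S (sum of others) = 41.3 - 10.8 = 30.5
min_reach = max(0, 10.8 - 30.5) = max(0, -19.7) = 0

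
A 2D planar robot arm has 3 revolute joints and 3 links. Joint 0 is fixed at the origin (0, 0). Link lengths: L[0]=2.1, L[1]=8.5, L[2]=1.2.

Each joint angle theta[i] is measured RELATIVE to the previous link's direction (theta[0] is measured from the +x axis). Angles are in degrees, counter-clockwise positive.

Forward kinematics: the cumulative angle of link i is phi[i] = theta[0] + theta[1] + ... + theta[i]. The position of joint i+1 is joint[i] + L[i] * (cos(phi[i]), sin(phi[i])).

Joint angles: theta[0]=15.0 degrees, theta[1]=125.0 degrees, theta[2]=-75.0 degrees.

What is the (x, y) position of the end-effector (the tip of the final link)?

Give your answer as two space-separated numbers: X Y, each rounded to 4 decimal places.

joint[0] = (0.0000, 0.0000)  (base)
link 0: phi[0] = 15 = 15 deg
  cos(15 deg) = 0.9659, sin(15 deg) = 0.2588
  joint[1] = (0.0000, 0.0000) + 2.1 * (0.9659, 0.2588) = (0.0000 + 2.0284, 0.0000 + 0.5435) = (2.0284, 0.5435)
link 1: phi[1] = 15 + 125 = 140 deg
  cos(140 deg) = -0.7660, sin(140 deg) = 0.6428
  joint[2] = (2.0284, 0.5435) + 8.5 * (-0.7660, 0.6428) = (2.0284 + -6.5114, 0.5435 + 5.4637) = (-4.4829, 6.0072)
link 2: phi[2] = 15 + 125 + -75 = 65 deg
  cos(65 deg) = 0.4226, sin(65 deg) = 0.9063
  joint[3] = (-4.4829, 6.0072) + 1.2 * (0.4226, 0.9063) = (-4.4829 + 0.5071, 6.0072 + 1.0876) = (-3.9758, 7.0948)
End effector: (-3.9758, 7.0948)

Answer: -3.9758 7.0948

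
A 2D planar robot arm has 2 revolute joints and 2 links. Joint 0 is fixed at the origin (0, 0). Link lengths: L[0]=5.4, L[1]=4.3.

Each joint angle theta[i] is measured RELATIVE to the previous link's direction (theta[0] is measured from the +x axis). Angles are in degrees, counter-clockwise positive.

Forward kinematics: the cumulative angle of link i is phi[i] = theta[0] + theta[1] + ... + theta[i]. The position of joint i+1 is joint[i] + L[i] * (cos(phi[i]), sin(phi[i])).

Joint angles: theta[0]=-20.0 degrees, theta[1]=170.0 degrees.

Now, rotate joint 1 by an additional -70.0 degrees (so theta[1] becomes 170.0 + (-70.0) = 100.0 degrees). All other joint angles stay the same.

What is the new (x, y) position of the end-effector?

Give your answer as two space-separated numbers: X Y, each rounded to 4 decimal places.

Answer: 5.8210 2.3878

Derivation:
joint[0] = (0.0000, 0.0000)  (base)
link 0: phi[0] = -20 = -20 deg
  cos(-20 deg) = 0.9397, sin(-20 deg) = -0.3420
  joint[1] = (0.0000, 0.0000) + 5.4 * (0.9397, -0.3420) = (0.0000 + 5.0743, 0.0000 + -1.8469) = (5.0743, -1.8469)
link 1: phi[1] = -20 + 100 = 80 deg
  cos(80 deg) = 0.1736, sin(80 deg) = 0.9848
  joint[2] = (5.0743, -1.8469) + 4.3 * (0.1736, 0.9848) = (5.0743 + 0.7467, -1.8469 + 4.2347) = (5.8210, 2.3878)
End effector: (5.8210, 2.3878)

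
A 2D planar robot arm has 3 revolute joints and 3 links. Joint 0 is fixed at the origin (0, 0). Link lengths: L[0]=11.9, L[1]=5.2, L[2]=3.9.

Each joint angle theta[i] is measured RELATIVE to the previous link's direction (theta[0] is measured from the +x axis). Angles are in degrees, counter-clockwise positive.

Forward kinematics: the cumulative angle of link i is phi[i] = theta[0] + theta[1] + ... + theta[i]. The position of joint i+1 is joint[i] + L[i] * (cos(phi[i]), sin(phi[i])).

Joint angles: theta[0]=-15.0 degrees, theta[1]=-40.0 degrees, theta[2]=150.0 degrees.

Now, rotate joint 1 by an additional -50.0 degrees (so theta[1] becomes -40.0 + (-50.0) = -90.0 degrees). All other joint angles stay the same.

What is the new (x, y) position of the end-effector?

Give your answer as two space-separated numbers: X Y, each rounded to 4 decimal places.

Answer: 12.9064 -5.3450

Derivation:
joint[0] = (0.0000, 0.0000)  (base)
link 0: phi[0] = -15 = -15 deg
  cos(-15 deg) = 0.9659, sin(-15 deg) = -0.2588
  joint[1] = (0.0000, 0.0000) + 11.9 * (0.9659, -0.2588) = (0.0000 + 11.4945, 0.0000 + -3.0799) = (11.4945, -3.0799)
link 1: phi[1] = -15 + -90 = -105 deg
  cos(-105 deg) = -0.2588, sin(-105 deg) = -0.9659
  joint[2] = (11.4945, -3.0799) + 5.2 * (-0.2588, -0.9659) = (11.4945 + -1.3459, -3.0799 + -5.0228) = (10.1487, -8.1028)
link 2: phi[2] = -15 + -90 + 150 = 45 deg
  cos(45 deg) = 0.7071, sin(45 deg) = 0.7071
  joint[3] = (10.1487, -8.1028) + 3.9 * (0.7071, 0.7071) = (10.1487 + 2.7577, -8.1028 + 2.7577) = (12.9064, -5.3450)
End effector: (12.9064, -5.3450)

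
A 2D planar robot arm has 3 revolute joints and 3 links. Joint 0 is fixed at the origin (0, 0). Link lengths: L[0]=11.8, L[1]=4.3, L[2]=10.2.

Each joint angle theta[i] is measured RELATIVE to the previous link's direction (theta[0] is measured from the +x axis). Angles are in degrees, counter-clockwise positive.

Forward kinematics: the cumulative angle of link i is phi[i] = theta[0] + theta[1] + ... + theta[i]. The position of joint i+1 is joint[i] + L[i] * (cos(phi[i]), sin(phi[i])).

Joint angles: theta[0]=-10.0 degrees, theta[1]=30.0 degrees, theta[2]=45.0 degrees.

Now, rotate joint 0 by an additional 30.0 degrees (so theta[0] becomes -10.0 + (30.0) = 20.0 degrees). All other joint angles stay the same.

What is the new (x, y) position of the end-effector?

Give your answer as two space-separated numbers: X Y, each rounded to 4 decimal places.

joint[0] = (0.0000, 0.0000)  (base)
link 0: phi[0] = 20 = 20 deg
  cos(20 deg) = 0.9397, sin(20 deg) = 0.3420
  joint[1] = (0.0000, 0.0000) + 11.8 * (0.9397, 0.3420) = (0.0000 + 11.0884, 0.0000 + 4.0358) = (11.0884, 4.0358)
link 1: phi[1] = 20 + 30 = 50 deg
  cos(50 deg) = 0.6428, sin(50 deg) = 0.7660
  joint[2] = (11.0884, 4.0358) + 4.3 * (0.6428, 0.7660) = (11.0884 + 2.7640, 4.0358 + 3.2940) = (13.8524, 7.3298)
link 2: phi[2] = 20 + 30 + 45 = 95 deg
  cos(95 deg) = -0.0872, sin(95 deg) = 0.9962
  joint[3] = (13.8524, 7.3298) + 10.2 * (-0.0872, 0.9962) = (13.8524 + -0.8890, 7.3298 + 10.1612) = (12.9634, 17.4910)
End effector: (12.9634, 17.4910)

Answer: 12.9634 17.4910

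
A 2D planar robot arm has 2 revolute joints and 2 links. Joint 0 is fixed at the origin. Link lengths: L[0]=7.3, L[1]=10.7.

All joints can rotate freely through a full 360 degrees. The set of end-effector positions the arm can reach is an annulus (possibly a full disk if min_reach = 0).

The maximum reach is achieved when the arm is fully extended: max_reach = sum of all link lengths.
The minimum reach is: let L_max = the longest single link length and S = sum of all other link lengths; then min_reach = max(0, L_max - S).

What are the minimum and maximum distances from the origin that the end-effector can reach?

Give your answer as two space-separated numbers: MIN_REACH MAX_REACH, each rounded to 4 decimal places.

Answer: 3.4000 18.0000

Derivation:
Link lengths: [7.3, 10.7]
max_reach = 7.3 + 10.7 = 18
L_max = max([7.3, 10.7]) = 10.7
S (sum of others) = 18 - 10.7 = 7.3
min_reach = max(0, 10.7 - 7.3) = max(0, 3.4) = 3.4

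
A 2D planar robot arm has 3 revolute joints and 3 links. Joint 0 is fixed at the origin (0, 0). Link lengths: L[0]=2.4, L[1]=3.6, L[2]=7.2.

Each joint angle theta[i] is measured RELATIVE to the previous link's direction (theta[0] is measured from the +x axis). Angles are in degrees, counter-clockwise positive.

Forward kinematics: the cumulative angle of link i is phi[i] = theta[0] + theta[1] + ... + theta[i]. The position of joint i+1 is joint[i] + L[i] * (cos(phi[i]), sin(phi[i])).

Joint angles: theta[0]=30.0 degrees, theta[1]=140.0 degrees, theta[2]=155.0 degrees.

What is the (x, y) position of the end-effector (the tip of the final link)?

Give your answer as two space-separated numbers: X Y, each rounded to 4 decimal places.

Answer: 4.4310 -2.3046

Derivation:
joint[0] = (0.0000, 0.0000)  (base)
link 0: phi[0] = 30 = 30 deg
  cos(30 deg) = 0.8660, sin(30 deg) = 0.5000
  joint[1] = (0.0000, 0.0000) + 2.4 * (0.8660, 0.5000) = (0.0000 + 2.0785, 0.0000 + 1.2000) = (2.0785, 1.2000)
link 1: phi[1] = 30 + 140 = 170 deg
  cos(170 deg) = -0.9848, sin(170 deg) = 0.1736
  joint[2] = (2.0785, 1.2000) + 3.6 * (-0.9848, 0.1736) = (2.0785 + -3.5453, 1.2000 + 0.6251) = (-1.4668, 1.8251)
link 2: phi[2] = 30 + 140 + 155 = 325 deg
  cos(325 deg) = 0.8192, sin(325 deg) = -0.5736
  joint[3] = (-1.4668, 1.8251) + 7.2 * (0.8192, -0.5736) = (-1.4668 + 5.8979, 1.8251 + -4.1298) = (4.4310, -2.3046)
End effector: (4.4310, -2.3046)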